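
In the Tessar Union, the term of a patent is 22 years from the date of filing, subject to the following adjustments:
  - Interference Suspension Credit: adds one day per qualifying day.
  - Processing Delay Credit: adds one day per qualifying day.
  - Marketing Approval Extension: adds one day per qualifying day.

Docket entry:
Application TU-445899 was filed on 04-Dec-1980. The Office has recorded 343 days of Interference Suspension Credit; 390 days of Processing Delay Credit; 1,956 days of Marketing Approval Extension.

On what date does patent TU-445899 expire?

Base term: filing date + 22 years → 4 December 2002.
Interference Suspension Credit: +343 days → 12 November 2003.
Processing Delay Credit: +390 days → 6 December 2004.
Marketing Approval Extension: +1956 days → 15 April 2010.

2010-04-15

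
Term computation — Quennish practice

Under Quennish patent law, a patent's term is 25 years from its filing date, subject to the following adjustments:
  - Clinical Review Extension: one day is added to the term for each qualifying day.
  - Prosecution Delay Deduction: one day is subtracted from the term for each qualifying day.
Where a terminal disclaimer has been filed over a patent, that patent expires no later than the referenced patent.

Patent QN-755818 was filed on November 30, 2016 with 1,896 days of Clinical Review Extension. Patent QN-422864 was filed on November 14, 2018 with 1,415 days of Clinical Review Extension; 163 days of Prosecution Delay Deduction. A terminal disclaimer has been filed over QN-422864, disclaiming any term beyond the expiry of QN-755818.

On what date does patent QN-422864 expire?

2047-02-08

Natural term of QN-422864:
  Base: filing + 25 years → 14 November 2043.
  Clinical Review Extension: +1415 days → 29 September 2047.
  Prosecution Delay Deduction: −163 days → 19 April 2047.
Expiry of referenced patent QN-755818:
  Base: filing + 25 years → 30 November 2041.
  Clinical Review Extension: +1896 days → 8 February 2047.
Terminal disclaimer: QN-422864 expires on the earlier of 19 April 2047 and 8 February 2047.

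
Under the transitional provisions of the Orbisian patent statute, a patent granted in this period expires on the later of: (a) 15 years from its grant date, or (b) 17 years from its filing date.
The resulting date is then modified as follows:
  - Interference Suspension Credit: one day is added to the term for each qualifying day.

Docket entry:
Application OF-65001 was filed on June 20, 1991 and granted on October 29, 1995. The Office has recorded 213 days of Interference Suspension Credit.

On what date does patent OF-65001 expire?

(a) grant + 15 years → 29 October 2010.
(b) filing + 17 years → 20 June 2008.
Later of the two: 29 October 2010.
Interference Suspension Credit: +213 days → 30 May 2011.

May 30, 2011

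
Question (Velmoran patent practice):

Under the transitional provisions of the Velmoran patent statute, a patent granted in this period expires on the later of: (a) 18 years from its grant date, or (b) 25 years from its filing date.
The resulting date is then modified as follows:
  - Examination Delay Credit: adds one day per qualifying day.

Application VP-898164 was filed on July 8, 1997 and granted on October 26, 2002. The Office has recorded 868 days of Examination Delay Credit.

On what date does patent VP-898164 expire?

November 22, 2024

(a) grant + 18 years → 26 October 2020.
(b) filing + 25 years → 8 July 2022.
Later of the two: 8 July 2022.
Examination Delay Credit: +868 days → 22 November 2024.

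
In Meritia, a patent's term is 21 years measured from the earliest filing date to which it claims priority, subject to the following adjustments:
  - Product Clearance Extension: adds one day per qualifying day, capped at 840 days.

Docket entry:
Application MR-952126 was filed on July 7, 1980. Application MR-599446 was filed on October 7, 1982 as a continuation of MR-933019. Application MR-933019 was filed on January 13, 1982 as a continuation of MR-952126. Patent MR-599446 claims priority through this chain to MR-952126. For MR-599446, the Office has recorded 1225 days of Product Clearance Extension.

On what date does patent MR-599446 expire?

October 25, 2003

Earliest priority filing: 7 July 1980.
Base term: 7 July 1980 + 21 years → 7 July 2001.
Product Clearance Extension: 1225 days claimed exceeds the 840-day cap, so +840 days → 25 October 2003.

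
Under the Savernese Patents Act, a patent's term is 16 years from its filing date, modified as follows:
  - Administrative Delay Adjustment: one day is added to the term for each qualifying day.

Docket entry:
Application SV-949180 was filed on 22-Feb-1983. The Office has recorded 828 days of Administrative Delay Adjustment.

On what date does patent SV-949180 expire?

Base term: filing date + 16 years → 22 February 1999.
Administrative Delay Adjustment: +828 days → 30 May 2001.

May 30, 2001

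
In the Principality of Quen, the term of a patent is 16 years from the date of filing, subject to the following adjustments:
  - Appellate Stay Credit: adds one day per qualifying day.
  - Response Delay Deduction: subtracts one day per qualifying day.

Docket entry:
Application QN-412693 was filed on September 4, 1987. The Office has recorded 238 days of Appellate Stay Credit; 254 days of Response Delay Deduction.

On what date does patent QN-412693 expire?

Base term: filing date + 16 years → 4 September 2003.
Appellate Stay Credit: +238 days → 29 April 2004.
Response Delay Deduction: −254 days → 19 August 2003.

August 19, 2003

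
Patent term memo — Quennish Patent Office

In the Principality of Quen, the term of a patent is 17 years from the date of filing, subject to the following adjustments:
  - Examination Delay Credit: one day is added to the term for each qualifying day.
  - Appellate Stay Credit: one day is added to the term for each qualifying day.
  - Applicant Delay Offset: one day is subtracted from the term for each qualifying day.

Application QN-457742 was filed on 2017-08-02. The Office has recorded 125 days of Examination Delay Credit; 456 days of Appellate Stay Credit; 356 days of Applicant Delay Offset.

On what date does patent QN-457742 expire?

2035-03-15

Base term: filing date + 17 years → 2 August 2034.
Examination Delay Credit: +125 days → 5 December 2034.
Appellate Stay Credit: +456 days → 5 March 2036.
Applicant Delay Offset: −356 days → 15 March 2035.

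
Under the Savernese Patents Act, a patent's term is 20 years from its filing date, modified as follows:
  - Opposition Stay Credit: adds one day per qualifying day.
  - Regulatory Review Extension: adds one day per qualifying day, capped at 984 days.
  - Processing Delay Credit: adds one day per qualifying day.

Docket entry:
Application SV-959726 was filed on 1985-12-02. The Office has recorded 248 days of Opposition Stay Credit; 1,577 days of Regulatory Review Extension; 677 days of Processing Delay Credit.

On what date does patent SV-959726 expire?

2011-02-23

Base term: filing date + 20 years → 2 December 2005.
Opposition Stay Credit: +248 days → 7 August 2006.
Regulatory Review Extension: 1577 days claimed exceeds the 984-day cap, so +984 days → 17 April 2009.
Processing Delay Credit: +677 days → 23 February 2011.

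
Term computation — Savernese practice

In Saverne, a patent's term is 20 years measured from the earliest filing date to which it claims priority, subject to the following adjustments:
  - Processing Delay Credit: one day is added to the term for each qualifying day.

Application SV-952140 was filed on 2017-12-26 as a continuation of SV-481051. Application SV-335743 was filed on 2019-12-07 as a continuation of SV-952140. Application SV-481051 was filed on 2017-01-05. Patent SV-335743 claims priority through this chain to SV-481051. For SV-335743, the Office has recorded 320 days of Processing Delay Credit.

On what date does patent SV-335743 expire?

November 21, 2037

Earliest priority filing: 5 January 2017.
Base term: 5 January 2017 + 20 years → 5 January 2037.
Processing Delay Credit: +320 days → 21 November 2037.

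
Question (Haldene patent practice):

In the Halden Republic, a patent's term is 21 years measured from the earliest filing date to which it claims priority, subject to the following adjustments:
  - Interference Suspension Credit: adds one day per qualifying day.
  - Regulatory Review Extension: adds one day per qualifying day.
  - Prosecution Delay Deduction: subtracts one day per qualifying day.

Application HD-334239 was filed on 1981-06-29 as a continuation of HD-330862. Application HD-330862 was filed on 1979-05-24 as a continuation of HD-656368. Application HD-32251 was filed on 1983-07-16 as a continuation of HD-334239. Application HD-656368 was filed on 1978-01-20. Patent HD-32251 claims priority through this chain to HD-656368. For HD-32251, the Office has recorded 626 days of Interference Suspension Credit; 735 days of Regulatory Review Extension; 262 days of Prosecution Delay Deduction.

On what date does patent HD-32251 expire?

Earliest priority filing: 20 January 1978.
Base term: 20 January 1978 + 21 years → 20 January 1999.
Interference Suspension Credit: +626 days → 7 October 2000.
Regulatory Review Extension: +735 days → 12 October 2002.
Prosecution Delay Deduction: −262 days → 23 January 2002.

2002-01-23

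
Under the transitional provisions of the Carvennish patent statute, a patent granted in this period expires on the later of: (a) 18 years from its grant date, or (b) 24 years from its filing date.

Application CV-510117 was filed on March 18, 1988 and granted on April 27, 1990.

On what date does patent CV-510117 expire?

March 18, 2012

(a) grant + 18 years → 27 April 2008.
(b) filing + 24 years → 18 March 2012.
Later of the two: 18 March 2012.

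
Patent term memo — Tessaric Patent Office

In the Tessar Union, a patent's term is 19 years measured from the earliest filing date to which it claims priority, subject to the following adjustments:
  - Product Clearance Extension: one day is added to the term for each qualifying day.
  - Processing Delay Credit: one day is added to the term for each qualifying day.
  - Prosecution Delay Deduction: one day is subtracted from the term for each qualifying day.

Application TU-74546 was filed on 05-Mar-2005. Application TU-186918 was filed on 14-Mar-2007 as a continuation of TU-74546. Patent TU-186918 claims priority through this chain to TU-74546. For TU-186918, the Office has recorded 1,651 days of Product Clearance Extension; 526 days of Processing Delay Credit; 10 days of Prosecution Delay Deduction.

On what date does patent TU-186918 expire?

Earliest priority filing: 5 March 2005.
Base term: 5 March 2005 + 19 years → 5 March 2024.
Product Clearance Extension: +1651 days → 11 September 2028.
Processing Delay Credit: +526 days → 19 February 2030.
Prosecution Delay Deduction: −10 days → 9 February 2030.

February 9, 2030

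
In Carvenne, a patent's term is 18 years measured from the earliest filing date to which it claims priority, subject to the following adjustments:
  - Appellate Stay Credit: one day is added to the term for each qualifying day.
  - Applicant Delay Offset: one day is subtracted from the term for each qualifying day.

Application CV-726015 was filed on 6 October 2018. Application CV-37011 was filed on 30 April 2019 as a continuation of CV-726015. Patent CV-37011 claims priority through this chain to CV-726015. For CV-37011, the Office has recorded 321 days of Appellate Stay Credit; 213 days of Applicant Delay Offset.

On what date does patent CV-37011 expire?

Earliest priority filing: 6 October 2018.
Base term: 6 October 2018 + 18 years → 6 October 2036.
Appellate Stay Credit: +321 days → 23 August 2037.
Applicant Delay Offset: −213 days → 22 January 2037.

2037-01-22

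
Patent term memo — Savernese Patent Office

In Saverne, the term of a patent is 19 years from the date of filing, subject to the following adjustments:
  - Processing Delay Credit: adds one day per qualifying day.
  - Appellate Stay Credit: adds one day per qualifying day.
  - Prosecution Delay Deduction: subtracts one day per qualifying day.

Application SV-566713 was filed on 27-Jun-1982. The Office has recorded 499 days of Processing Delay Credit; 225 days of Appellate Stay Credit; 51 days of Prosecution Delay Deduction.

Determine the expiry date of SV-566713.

Base term: filing date + 19 years → 27 June 2001.
Processing Delay Credit: +499 days → 8 November 2002.
Appellate Stay Credit: +225 days → 21 June 2003.
Prosecution Delay Deduction: −51 days → 1 May 2003.

2003-05-01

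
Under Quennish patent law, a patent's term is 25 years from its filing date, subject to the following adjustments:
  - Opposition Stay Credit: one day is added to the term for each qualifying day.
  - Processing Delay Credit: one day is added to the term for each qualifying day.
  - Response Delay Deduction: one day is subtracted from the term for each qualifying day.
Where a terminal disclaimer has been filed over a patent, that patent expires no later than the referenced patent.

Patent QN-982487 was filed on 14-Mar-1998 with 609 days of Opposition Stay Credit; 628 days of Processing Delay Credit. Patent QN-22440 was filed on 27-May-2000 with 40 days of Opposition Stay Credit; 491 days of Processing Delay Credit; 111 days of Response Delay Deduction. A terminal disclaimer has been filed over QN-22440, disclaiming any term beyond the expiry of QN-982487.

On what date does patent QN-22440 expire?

2026-07-21

Natural term of QN-22440:
  Base: filing + 25 years → 27 May 2025.
  Opposition Stay Credit: +40 days → 6 July 2025.
  Processing Delay Credit: +491 days → 9 November 2026.
  Response Delay Deduction: −111 days → 21 July 2026.
Expiry of referenced patent QN-982487:
  Base: filing + 25 years → 14 March 2023.
  Opposition Stay Credit: +609 days → 12 November 2024.
  Processing Delay Credit: +628 days → 2 August 2026.
Terminal disclaimer: QN-22440 expires on the earlier of 21 July 2026 and 2 August 2026.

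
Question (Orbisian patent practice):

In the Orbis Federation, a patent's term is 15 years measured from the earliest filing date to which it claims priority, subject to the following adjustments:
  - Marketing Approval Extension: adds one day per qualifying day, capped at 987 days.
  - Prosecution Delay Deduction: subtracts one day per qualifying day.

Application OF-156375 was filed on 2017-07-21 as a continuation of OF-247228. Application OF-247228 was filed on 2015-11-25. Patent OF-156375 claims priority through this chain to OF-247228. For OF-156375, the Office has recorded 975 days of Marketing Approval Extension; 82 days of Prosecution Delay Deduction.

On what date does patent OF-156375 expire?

2033-05-06

Earliest priority filing: 25 November 2015.
Base term: 25 November 2015 + 15 years → 25 November 2030.
Marketing Approval Extension: 975 days (within the 987-day cap) → +975 days → 27 July 2033.
Prosecution Delay Deduction: −82 days → 6 May 2033.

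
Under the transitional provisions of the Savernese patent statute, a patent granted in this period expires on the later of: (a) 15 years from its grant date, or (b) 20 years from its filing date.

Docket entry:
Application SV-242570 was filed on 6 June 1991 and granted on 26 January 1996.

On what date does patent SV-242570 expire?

2011-06-06

(a) grant + 15 years → 26 January 2011.
(b) filing + 20 years → 6 June 2011.
Later of the two: 6 June 2011.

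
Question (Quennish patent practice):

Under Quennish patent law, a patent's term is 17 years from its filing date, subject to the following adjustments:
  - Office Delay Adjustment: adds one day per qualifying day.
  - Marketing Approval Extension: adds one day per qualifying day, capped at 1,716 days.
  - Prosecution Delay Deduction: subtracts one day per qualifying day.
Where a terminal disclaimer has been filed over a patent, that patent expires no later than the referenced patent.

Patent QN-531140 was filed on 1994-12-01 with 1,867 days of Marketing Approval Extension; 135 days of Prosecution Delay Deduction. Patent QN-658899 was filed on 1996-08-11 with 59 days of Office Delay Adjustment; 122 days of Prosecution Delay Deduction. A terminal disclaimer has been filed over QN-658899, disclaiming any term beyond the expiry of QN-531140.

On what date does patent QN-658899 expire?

Natural term of QN-658899:
  Base: filing + 17 years → 11 August 2013.
  Office Delay Adjustment: +59 days → 9 October 2013.
  Prosecution Delay Deduction: −122 days → 9 June 2013.
Expiry of referenced patent QN-531140:
  Base: filing + 17 years → 1 December 2011.
  Marketing Approval Extension: 1867 days claimed exceeds the 1716-day cap, so +1716 days → 12 August 2016.
  Prosecution Delay Deduction: −135 days → 30 March 2016.
Terminal disclaimer: QN-658899 expires on the earlier of 9 June 2013 and 30 March 2016.

June 9, 2013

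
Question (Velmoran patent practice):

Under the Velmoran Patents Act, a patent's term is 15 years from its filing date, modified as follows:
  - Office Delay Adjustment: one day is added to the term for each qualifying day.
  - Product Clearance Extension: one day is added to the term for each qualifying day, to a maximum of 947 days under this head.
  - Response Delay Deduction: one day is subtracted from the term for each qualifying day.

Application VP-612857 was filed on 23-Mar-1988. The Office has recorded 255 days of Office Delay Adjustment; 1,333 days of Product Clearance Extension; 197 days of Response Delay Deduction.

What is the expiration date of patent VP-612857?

Base term: filing date + 15 years → 23 March 2003.
Office Delay Adjustment: +255 days → 3 December 2003.
Product Clearance Extension: 1333 days claimed exceeds the 947-day cap, so +947 days → 7 July 2006.
Response Delay Deduction: −197 days → 22 December 2005.

2005-12-22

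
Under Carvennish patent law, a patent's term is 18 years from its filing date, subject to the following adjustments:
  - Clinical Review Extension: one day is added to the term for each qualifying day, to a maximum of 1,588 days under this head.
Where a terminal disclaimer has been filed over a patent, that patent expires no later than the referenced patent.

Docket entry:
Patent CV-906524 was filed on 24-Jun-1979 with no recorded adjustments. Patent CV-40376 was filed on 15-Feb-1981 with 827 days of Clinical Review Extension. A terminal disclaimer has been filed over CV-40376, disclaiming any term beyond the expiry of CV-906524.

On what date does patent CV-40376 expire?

June 24, 1997

Natural term of CV-40376:
  Base: filing + 18 years → 15 February 1999.
  Clinical Review Extension: 827 days (within the 1588-day cap) → +827 days → 22 May 2001.
Expiry of referenced patent CV-906524:
  Base: filing + 18 years → 24 June 1997.
Terminal disclaimer: CV-40376 expires on the earlier of 22 May 2001 and 24 June 1997.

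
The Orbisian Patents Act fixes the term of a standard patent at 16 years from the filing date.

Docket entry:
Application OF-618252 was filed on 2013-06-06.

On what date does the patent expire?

June 6, 2029

Filing date + 16 years → 6 June 2029.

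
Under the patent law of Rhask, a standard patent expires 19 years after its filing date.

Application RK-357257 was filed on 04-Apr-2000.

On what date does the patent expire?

April 4, 2019

Filing date + 19 years → 4 April 2019.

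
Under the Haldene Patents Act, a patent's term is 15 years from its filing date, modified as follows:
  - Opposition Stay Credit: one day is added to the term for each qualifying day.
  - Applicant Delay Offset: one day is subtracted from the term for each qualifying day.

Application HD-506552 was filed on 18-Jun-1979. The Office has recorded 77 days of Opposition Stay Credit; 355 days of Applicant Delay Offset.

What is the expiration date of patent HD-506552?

Base term: filing date + 15 years → 18 June 1994.
Opposition Stay Credit: +77 days → 3 September 1994.
Applicant Delay Offset: −355 days → 13 September 1993.

September 13, 1993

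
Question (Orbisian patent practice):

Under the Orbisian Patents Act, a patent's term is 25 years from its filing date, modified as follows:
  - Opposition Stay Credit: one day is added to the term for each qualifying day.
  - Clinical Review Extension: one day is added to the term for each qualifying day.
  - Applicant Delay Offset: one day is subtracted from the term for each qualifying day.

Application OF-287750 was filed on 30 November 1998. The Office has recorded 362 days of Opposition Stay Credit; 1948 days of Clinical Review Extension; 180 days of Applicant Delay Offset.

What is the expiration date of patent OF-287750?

Base term: filing date + 25 years → 30 November 2023.
Opposition Stay Credit: +362 days → 26 November 2024.
Clinical Review Extension: +1948 days → 28 March 2030.
Applicant Delay Offset: −180 days → 29 September 2029.

September 29, 2029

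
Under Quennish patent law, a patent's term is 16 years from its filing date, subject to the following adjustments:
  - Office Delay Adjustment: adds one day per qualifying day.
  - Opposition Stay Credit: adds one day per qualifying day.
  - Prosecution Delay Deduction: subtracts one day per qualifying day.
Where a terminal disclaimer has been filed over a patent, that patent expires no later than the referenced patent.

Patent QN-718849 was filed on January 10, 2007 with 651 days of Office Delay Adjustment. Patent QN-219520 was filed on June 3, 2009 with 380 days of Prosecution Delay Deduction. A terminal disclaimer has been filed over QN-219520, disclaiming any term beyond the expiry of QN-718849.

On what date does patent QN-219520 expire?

May 19, 2024

Natural term of QN-219520:
  Base: filing + 16 years → 3 June 2025.
  Prosecution Delay Deduction: −380 days → 19 May 2024.
Expiry of referenced patent QN-718849:
  Base: filing + 16 years → 10 January 2023.
  Office Delay Adjustment: +651 days → 22 October 2024.
Terminal disclaimer: QN-219520 expires on the earlier of 19 May 2024 and 22 October 2024.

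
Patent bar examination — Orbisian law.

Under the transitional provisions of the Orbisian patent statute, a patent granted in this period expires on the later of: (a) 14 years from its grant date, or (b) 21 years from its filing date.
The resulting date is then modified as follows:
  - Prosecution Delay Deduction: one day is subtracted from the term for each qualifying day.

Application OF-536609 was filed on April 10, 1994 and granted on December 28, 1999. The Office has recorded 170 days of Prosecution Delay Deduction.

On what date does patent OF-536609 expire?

(a) grant + 14 years → 28 December 2013.
(b) filing + 21 years → 10 April 2015.
Later of the two: 10 April 2015.
Prosecution Delay Deduction: −170 days → 22 October 2014.

2014-10-22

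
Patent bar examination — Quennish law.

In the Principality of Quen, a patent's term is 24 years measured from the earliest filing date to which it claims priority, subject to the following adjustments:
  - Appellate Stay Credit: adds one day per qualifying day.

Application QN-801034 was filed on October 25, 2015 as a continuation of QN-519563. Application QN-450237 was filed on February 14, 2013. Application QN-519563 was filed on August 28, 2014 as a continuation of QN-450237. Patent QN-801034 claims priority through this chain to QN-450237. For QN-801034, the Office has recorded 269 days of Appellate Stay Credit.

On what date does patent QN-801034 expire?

Earliest priority filing: 14 February 2013.
Base term: 14 February 2013 + 24 years → 14 February 2037.
Appellate Stay Credit: +269 days → 10 November 2037.

November 10, 2037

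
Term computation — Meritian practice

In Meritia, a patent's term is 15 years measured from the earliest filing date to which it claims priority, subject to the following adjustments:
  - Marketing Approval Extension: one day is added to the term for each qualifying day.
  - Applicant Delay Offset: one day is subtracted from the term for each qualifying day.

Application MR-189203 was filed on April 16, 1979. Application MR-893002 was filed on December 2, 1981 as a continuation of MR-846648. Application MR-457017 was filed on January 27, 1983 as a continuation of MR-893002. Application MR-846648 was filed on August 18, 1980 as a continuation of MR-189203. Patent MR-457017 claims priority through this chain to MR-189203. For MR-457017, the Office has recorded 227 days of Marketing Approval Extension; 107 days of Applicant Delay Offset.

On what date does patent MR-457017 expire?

Earliest priority filing: 16 April 1979.
Base term: 16 April 1979 + 15 years → 16 April 1994.
Marketing Approval Extension: +227 days → 29 November 1994.
Applicant Delay Offset: −107 days → 14 August 1994.

August 14, 1994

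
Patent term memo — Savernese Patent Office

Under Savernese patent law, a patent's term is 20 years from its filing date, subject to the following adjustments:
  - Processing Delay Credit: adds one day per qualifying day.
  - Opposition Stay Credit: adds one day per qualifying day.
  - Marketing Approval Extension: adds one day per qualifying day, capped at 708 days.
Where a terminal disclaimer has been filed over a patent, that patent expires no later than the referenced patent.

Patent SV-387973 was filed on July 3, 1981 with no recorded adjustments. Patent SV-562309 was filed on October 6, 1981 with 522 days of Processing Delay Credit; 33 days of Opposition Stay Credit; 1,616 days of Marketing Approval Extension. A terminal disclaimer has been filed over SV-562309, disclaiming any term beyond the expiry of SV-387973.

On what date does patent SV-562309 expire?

Natural term of SV-562309:
  Base: filing + 20 years → 6 October 2001.
  Processing Delay Credit: +522 days → 12 March 2003.
  Opposition Stay Credit: +33 days → 14 April 2003.
  Marketing Approval Extension: 1616 days claimed exceeds the 708-day cap, so +708 days → 22 March 2005.
Expiry of referenced patent SV-387973:
  Base: filing + 20 years → 3 July 2001.
Terminal disclaimer: SV-562309 expires on the earlier of 22 March 2005 and 3 July 2001.

2001-07-03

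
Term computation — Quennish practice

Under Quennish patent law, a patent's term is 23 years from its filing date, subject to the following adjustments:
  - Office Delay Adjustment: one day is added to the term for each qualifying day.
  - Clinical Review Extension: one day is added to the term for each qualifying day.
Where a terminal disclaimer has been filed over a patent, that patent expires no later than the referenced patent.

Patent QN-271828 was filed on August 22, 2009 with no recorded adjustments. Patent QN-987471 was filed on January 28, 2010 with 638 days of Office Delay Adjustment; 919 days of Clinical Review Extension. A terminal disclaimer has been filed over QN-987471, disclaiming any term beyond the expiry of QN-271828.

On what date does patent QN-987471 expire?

Natural term of QN-987471:
  Base: filing + 23 years → 28 January 2033.
  Office Delay Adjustment: +638 days → 28 October 2034.
  Clinical Review Extension: +919 days → 4 May 2037.
Expiry of referenced patent QN-271828:
  Base: filing + 23 years → 22 August 2032.
Terminal disclaimer: QN-987471 expires on the earlier of 4 May 2037 and 22 August 2032.

2032-08-22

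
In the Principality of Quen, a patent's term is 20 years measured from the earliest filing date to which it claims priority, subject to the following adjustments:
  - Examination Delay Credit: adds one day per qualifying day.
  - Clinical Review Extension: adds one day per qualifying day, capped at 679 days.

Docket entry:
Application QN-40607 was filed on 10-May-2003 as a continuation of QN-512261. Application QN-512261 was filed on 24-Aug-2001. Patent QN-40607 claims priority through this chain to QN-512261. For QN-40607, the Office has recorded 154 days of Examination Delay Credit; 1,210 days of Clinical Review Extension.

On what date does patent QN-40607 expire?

December 5, 2023

Earliest priority filing: 24 August 2001.
Base term: 24 August 2001 + 20 years → 24 August 2021.
Examination Delay Credit: +154 days → 25 January 2022.
Clinical Review Extension: 1210 days claimed exceeds the 679-day cap, so +679 days → 5 December 2023.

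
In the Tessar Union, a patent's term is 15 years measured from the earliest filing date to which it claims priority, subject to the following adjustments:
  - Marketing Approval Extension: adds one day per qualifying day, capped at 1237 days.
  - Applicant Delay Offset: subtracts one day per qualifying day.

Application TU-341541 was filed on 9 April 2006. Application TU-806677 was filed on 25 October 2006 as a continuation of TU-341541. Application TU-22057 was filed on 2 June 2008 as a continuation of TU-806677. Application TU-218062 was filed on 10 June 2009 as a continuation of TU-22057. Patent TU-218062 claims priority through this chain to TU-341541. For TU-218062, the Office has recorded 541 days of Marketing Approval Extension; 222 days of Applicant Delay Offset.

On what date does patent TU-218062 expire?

Earliest priority filing: 9 April 2006.
Base term: 9 April 2006 + 15 years → 9 April 2021.
Marketing Approval Extension: 541 days (within the 1237-day cap) → +541 days → 2 October 2022.
Applicant Delay Offset: −222 days → 22 February 2022.

2022-02-22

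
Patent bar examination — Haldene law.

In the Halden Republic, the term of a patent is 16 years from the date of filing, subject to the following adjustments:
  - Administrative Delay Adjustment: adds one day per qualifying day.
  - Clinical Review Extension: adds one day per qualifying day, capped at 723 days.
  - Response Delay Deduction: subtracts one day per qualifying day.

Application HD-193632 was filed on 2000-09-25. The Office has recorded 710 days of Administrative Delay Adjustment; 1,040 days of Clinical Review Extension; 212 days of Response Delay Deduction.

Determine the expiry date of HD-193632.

January 29, 2020

Base term: filing date + 16 years → 25 September 2016.
Administrative Delay Adjustment: +710 days → 5 September 2018.
Clinical Review Extension: 1040 days claimed exceeds the 723-day cap, so +723 days → 28 August 2020.
Response Delay Deduction: −212 days → 29 January 2020.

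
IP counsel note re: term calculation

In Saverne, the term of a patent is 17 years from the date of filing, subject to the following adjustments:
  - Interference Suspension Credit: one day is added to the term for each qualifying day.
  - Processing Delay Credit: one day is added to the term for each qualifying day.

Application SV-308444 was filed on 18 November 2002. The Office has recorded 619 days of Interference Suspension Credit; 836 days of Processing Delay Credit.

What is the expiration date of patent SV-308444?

2023-11-12

Base term: filing date + 17 years → 18 November 2019.
Interference Suspension Credit: +619 days → 29 July 2021.
Processing Delay Credit: +836 days → 12 November 2023.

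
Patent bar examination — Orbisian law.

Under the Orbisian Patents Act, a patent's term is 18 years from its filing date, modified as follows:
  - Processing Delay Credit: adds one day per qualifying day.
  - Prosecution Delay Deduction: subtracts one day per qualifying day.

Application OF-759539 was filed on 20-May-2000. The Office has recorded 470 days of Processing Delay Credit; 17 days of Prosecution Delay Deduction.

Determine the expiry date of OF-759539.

Base term: filing date + 18 years → 20 May 2018.
Processing Delay Credit: +470 days → 2 September 2019.
Prosecution Delay Deduction: −17 days → 16 August 2019.

August 16, 2019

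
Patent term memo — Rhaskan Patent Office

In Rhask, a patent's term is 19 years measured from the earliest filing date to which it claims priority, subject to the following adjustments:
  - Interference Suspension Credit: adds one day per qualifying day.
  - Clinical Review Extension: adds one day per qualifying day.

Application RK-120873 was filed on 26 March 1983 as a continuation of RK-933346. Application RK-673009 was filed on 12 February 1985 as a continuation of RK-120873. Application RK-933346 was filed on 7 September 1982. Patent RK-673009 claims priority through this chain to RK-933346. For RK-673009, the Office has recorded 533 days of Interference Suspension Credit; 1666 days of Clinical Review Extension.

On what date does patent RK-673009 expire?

Earliest priority filing: 7 September 1982.
Base term: 7 September 1982 + 19 years → 7 September 2001.
Interference Suspension Credit: +533 days → 22 February 2003.
Clinical Review Extension: +1666 days → 15 September 2007.

September 15, 2007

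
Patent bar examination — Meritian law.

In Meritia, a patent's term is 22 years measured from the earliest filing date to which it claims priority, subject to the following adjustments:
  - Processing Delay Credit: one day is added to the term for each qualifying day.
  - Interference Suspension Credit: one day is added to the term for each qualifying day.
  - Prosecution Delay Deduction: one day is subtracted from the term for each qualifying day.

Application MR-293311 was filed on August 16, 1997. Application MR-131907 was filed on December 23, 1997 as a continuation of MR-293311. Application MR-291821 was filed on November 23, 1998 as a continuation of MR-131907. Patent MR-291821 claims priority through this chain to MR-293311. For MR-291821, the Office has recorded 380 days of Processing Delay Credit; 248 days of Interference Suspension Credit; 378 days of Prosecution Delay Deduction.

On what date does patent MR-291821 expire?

April 22, 2020

Earliest priority filing: 16 August 1997.
Base term: 16 August 1997 + 22 years → 16 August 2019.
Processing Delay Credit: +380 days → 30 August 2020.
Interference Suspension Credit: +248 days → 5 May 2021.
Prosecution Delay Deduction: −378 days → 22 April 2020.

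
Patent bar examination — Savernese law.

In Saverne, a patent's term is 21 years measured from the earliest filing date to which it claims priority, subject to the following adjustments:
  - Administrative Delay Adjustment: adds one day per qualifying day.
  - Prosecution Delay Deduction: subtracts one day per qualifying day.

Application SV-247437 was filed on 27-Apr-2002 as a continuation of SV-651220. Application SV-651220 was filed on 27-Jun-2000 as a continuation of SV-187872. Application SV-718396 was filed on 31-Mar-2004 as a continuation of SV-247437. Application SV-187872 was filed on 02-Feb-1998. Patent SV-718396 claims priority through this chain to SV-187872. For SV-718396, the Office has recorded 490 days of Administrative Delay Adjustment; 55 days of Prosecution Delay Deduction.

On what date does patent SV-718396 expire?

April 12, 2020

Earliest priority filing: 2 February 1998.
Base term: 2 February 1998 + 21 years → 2 February 2019.
Administrative Delay Adjustment: +490 days → 6 June 2020.
Prosecution Delay Deduction: −55 days → 12 April 2020.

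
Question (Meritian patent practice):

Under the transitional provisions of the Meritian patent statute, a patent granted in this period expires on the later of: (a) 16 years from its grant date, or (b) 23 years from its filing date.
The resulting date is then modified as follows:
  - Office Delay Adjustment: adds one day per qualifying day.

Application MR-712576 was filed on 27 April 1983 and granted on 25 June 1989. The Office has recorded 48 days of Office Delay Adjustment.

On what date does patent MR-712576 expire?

June 14, 2006

(a) grant + 16 years → 25 June 2005.
(b) filing + 23 years → 27 April 2006.
Later of the two: 27 April 2006.
Office Delay Adjustment: +48 days → 14 June 2006.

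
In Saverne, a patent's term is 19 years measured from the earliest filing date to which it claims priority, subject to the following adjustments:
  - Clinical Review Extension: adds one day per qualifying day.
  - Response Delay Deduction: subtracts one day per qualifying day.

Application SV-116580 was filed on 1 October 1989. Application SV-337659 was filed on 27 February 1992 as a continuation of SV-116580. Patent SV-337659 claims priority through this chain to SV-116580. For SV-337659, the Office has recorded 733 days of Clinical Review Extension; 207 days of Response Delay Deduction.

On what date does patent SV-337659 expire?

2010-03-11

Earliest priority filing: 1 October 1989.
Base term: 1 October 1989 + 19 years → 1 October 2008.
Clinical Review Extension: +733 days → 4 October 2010.
Response Delay Deduction: −207 days → 11 March 2010.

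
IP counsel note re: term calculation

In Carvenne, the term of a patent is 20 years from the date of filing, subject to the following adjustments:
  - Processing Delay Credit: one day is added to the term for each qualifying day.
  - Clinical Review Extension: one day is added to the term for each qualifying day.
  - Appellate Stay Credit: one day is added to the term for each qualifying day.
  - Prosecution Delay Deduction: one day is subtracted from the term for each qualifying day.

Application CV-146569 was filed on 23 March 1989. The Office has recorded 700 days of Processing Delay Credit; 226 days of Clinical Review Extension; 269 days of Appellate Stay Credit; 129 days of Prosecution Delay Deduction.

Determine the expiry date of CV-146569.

Base term: filing date + 20 years → 23 March 2009.
Processing Delay Credit: +700 days → 21 February 2011.
Clinical Review Extension: +226 days → 5 October 2011.
Appellate Stay Credit: +269 days → 30 June 2012.
Prosecution Delay Deduction: −129 days → 22 February 2012.

2012-02-22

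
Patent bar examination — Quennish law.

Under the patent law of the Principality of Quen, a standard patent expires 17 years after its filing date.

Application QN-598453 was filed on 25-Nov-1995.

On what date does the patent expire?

November 25, 2012

Filing date + 17 years → 25 November 2012.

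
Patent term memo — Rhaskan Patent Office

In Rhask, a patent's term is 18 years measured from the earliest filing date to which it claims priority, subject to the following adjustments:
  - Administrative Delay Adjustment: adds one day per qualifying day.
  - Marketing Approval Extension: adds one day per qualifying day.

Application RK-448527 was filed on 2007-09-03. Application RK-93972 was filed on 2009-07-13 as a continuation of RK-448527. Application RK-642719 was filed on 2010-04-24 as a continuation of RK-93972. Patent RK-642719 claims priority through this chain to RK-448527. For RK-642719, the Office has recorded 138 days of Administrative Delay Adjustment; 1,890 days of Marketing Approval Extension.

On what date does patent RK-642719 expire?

Earliest priority filing: 3 September 2007.
Base term: 3 September 2007 + 18 years → 3 September 2025.
Administrative Delay Adjustment: +138 days → 19 January 2026.
Marketing Approval Extension: +1890 days → 24 March 2031.

March 24, 2031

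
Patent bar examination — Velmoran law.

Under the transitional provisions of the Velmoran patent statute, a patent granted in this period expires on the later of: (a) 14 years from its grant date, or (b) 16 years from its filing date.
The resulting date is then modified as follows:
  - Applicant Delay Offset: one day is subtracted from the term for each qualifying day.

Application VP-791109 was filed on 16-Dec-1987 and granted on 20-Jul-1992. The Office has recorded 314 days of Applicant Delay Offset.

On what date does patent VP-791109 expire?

(a) grant + 14 years → 20 July 2006.
(b) filing + 16 years → 16 December 2003.
Later of the two: 20 July 2006.
Applicant Delay Offset: −314 days → 9 September 2005.

September 9, 2005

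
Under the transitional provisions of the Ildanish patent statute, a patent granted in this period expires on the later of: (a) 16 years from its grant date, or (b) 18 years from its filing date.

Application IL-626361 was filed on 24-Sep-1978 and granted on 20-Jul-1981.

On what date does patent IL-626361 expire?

July 20, 1997

(a) grant + 16 years → 20 July 1997.
(b) filing + 18 years → 24 September 1996.
Later of the two: 20 July 1997.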